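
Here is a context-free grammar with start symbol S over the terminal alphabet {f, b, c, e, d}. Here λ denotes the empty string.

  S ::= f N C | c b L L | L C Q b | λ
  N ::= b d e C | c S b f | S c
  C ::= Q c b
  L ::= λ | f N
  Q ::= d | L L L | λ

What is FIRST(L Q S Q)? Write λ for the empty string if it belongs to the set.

FIRST(L): from L::=λ we get {λ}; from L::=f N we get {f}. So FIRST(L) = {λ, f}.
FIRST(Q): from Q::=d we get {d}; from Q::=L L L we get {λ, f}; from Q::=λ we get {λ}. So FIRST(Q) = {λ, d, f}.
FIRST(C): from C::=Q c b we get {c, d, f}. So FIRST(C) = {c, d, f}.
FIRST(S): from S::=f N C we get {f}; from S::=c b L L we get {c}; from S::=L C Q b we get {c, d, f}; from S::=λ we get {λ}. So FIRST(S) = {λ, c, d, f}.
FIRST(N): from N::=b d e C we get {b}; from N::=c S b f we get {c}; from N::=S c we get {c, d, f}. So FIRST(N) = {b, c, d, f}.
FIRST(L Q S Q): take FIRST of each symbol in turn, carrying on past any symbol whose FIRST contains λ; result {λ, c, d, f}.

{λ, c, d, f}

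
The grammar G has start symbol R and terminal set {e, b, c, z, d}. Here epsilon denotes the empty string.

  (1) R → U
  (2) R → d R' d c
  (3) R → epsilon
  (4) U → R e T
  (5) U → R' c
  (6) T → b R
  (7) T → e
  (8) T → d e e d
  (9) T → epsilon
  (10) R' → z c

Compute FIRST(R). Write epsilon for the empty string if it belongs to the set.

{epsilon, d, e, z}

FIRST(T) = {epsilon, b, d, e}
FIRST(R') = {z}
FIRST(R) = {epsilon, d, e, z}  (via U)
FIRST(U) = {d, e, z}  (via R e T, R' c)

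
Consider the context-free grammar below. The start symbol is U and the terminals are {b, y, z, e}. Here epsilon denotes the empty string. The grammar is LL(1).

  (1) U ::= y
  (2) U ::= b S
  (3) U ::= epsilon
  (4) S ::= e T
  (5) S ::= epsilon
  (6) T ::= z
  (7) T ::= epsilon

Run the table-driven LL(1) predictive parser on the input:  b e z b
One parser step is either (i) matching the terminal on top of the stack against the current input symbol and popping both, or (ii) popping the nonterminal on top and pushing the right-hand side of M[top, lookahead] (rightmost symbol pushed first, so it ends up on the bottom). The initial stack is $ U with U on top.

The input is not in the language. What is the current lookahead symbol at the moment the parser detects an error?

b

     Stack  Input      Action
  1  $ U    b e z b $  expand U ::= b S
  2  $ S b  b e z b $  match b
  3  $ S    e z b $    expand S ::= e T
  4  $ T e  e z b $    match e
  5  $ T    z b $      expand T ::= z
  6  $ z    z b $      match z
  7  $      b $        error: stack empty but input remains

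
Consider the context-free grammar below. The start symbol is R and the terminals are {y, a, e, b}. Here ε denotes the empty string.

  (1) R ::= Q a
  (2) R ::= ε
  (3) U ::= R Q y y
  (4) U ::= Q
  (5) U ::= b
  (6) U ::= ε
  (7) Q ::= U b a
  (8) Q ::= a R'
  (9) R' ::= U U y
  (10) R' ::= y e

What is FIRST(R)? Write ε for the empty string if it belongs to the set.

{ε, a, b}

FIRST(R) = {ε, a, b}  (via Q a)
FIRST(U) = {ε, a, b}  (via R Q y y, Q)
FIRST(Q) = {a, b}  (via U b a)
FIRST(R') = {a, b, y}  (via U U y)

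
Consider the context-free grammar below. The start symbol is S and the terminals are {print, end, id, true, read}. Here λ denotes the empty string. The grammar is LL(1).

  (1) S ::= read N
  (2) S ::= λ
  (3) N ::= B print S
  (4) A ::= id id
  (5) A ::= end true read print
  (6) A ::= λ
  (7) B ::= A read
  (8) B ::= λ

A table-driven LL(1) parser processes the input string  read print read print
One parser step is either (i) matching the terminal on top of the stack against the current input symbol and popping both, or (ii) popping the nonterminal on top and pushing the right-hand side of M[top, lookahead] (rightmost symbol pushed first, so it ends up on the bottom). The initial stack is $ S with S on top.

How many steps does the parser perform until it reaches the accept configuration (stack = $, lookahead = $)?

11

      Stack        Input                    Action
   1  $ S          read print read print $  expand S ::= read N
   2  $ N read     read print read print $  match read
   3  $ N          print read print $       expand N ::= B print S
   4  $ S print B  print read print $       expand B ::= λ
   5  $ S print    print read print $       match print
   6  $ S          read print $             expand S ::= read N
   7  $ N read     read print $             match read
   8  $ N          print $                  expand N ::= B print S
   9  $ S print B  print $                  expand B ::= λ
  10  $ S print    print $                  match print
  11  $ S          $                        expand S ::= λ
Accept reached after 11 steps.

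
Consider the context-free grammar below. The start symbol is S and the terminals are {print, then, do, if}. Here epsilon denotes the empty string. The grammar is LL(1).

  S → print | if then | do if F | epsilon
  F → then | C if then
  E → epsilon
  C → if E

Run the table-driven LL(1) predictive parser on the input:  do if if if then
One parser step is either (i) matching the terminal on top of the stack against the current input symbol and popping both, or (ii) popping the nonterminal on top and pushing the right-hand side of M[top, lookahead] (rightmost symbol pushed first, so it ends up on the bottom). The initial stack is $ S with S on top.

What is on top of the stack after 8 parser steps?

step 1: stack=$ S  input=do if if if then $  — expand S → do if F
step 2: stack=$ F if do  input=do if if if then $  — match do
step 3: stack=$ F if  input=if if if then $  — match if
step 4: stack=$ F  input=if if then $  — expand F → C if then
step 5: stack=$ then if C  input=if if then $  — expand C → if E
step 6: stack=$ then if E if  input=if if then $  — match if
step 7: stack=$ then if E  input=if then $  — expand E → epsilon
step 8: stack=$ then if  input=if then $  — match if
Stack after step 8: $ then (top = then).

then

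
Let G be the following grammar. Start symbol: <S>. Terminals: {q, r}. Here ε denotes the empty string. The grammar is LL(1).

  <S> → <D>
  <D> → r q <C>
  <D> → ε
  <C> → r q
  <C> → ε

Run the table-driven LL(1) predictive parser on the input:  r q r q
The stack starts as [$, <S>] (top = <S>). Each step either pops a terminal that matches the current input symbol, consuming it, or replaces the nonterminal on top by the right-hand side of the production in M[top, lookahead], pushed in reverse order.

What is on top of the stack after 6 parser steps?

step 1: stack=$ <S>  input=r q r q $  — expand <S> → <D>
step 2: stack=$ <D>  input=r q r q $  — expand <D> → r q <C>
step 3: stack=$ <C> q r  input=r q r q $  — match r
step 4: stack=$ <C> q  input=q r q $  — match q
step 5: stack=$ <C>  input=r q $  — expand <C> → r q
step 6: stack=$ q r  input=r q $  — match r
Stack after step 6: $ q (top = q).

q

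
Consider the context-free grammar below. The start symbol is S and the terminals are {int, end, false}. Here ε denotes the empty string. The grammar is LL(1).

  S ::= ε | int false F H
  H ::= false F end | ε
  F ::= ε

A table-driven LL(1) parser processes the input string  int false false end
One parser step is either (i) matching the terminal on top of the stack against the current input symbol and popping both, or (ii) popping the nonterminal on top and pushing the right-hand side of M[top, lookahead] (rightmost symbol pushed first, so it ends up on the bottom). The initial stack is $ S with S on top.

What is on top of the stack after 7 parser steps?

end

step 1: stack=$ S  input=int false false end $  — expand S ::= int false F H
step 2: stack=$ H F false int  input=int false false end $  — match int
step 3: stack=$ H F false  input=false false end $  — match false
step 4: stack=$ H F  input=false end $  — expand F ::= ε
step 5: stack=$ H  input=false end $  — expand H ::= false F end
step 6: stack=$ end F false  input=false end $  — match false
step 7: stack=$ end F  input=end $  — expand F ::= ε
Stack after step 7: $ end (top = end).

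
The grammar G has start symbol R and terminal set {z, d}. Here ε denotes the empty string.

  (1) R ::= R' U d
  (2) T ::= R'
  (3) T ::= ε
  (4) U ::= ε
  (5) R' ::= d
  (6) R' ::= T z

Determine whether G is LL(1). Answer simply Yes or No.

No

FIRST(R) = {d, z}
FIRST(T) = {ε, d, z}
FIRST(U) = {ε}
FIRST(R') = {d, z}
FOLLOW(R) = {$}
FOLLOW(T) = {z}
FOLLOW(U) = {d}
FOLLOW(R') = {d, z}
Cell M[R', d] receives both R' ::= d and R' ::= T z — the grammar is not LL(1).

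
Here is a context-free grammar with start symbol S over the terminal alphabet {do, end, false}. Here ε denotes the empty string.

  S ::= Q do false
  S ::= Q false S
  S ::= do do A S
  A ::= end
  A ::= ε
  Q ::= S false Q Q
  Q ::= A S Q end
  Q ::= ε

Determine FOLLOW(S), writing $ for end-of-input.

FIRST(A): from A::=end we get {end}; from A::=ε we get {ε}. So FIRST(A) = {ε, end}.
FIRST(S): from S::=Q do false we get {do, end, false}; from S::=Q false S we get {do, end, false}; from S::=do do A S we get {do}. So FIRST(S) = {do, end, false}.
FIRST(Q): from Q::=S false Q Q we get {do, end, false}; from Q::=A S Q end we get {do, end, false}; from Q::=ε we get {ε}. So FIRST(Q) = {ε, do, end, false}.
FOLLOW(S) includes $ since S is the start symbol.
FOLLOW(S): in S::=Q false S, the suffix after S is empty (adds nothing new); in S::=do do A S, the suffix after S is empty (adds nothing new); in Q::=S false Q Q, S is followed by false Q Q with FIRST {false}; in Q::=A S Q end, S is followed by Q end with FIRST {do, end, false}. Thus FOLLOW(S) = {$, do, end, false}.
FOLLOW(A): in S::=do do A S, A is followed by S with FIRST {do, end, false}; in Q::=A S Q end, A is followed by S Q end with FIRST {do, end, false}. Thus FOLLOW(A) = {do, end, false}.
FOLLOW(Q): in S::=Q do false, Q is followed by do false with FIRST {do}; in S::=Q false S, Q is followed by false S with FIRST {false}; in Q::=S false Q Q (occurrence 1), Q is followed by Q with FIRST {ε, do, end, false}; in Q::=S false Q Q (occurrence 1), the suffix after Q is nullable (adds nothing new); in Q::=S false Q Q (occurrence 2), the suffix after Q is empty (adds nothing new); in Q::=A S Q end, Q is followed by end with FIRST {end}. Thus FOLLOW(Q) = {do, end, false}.

{$, do, end, false}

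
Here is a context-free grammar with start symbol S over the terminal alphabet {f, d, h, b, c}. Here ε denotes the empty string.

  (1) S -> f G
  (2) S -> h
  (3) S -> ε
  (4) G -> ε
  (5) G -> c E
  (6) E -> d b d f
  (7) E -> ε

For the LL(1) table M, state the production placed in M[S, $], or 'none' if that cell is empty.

S -> ε

FIRST(S): from S->f G we get {f}; from S->h we get {h}; from S->ε we get {ε}. So FIRST(S) = {ε, f, h}.
FIRST(G): from G->ε we get {ε}; from G->c E we get {c}. So FIRST(G) = {ε, c}.
FIRST(E): from E->d b d f we get {d}; from E->ε we get {ε}. So FIRST(E) = {ε, d}.
FOLLOW(S) includes $ since S is the start symbol.
FOLLOW(S): S appears on no right-hand side. Thus FOLLOW(S) = {$}.
For S -> f G: FIRST(f G) = {f}, so it goes in M[S, t] for t ∈ {f}.
For S -> h: FIRST(h) = {h}, so it goes in M[S, t] for t ∈ {h}.
For S -> ε: FIRST(ε) = {ε}, so it goes in M[S, t] for t ∈ {}; since ε ∈ FIRST, also for every t ∈ FOLLOW(S) = {$}.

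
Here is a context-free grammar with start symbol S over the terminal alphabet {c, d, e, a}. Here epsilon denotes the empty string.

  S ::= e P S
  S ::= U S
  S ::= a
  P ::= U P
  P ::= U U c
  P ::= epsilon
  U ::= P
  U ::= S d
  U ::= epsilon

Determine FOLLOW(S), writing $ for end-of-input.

{$, d}

FIRST(S): from S::=e P S we get {e}; from S::=U S we get {a, c, e}; from S::=a we get {a}. So FIRST(S) = {a, c, e}.
FIRST(P): from P::=U P we get {epsilon, a, c, e}; from P::=U U c we get {a, c, e}; from P::=epsilon we get {epsilon}. So FIRST(P) = {epsilon, a, c, e}.
FIRST(U): from U::=P we get {epsilon, a, c, e}; from U::=S d we get {a, c, e}; from U::=epsilon we get {epsilon}. So FIRST(U) = {epsilon, a, c, e}.
FOLLOW(S) includes $ since S is the start symbol.
FOLLOW(S): in S::=e P S, the suffix after S is empty (adds nothing new); in S::=U S, the suffix after S is empty (adds nothing new); in U::=S d, S is followed by d with FIRST {d}. Thus FOLLOW(S) = {$, d}.
FOLLOW(P): in S::=e P S, P is followed by S with FIRST {a, c, e}; in P::=U P, the suffix after P is empty (adds nothing new); in U::=P, the suffix after P is empty, so FOLLOW(P) ⊇ FOLLOW(U) = {a, c, e}. Thus FOLLOW(P) = {a, c, e}.
FOLLOW(U): in S::=U S, U is followed by S with FIRST {a, c, e}; in P::=U P, U is followed by P with FIRST {epsilon, a, c, e}; in P::=U P, the suffix after U is nullable, so FOLLOW(U) ⊇ FOLLOW(P) = {a, c, e}; in P::=U U c (occurrence 1), U is followed by U c with FIRST {a, c, e}; in P::=U U c (occurrence 2), U is followed by c with FIRST {c}. Thus FOLLOW(U) = {a, c, e}.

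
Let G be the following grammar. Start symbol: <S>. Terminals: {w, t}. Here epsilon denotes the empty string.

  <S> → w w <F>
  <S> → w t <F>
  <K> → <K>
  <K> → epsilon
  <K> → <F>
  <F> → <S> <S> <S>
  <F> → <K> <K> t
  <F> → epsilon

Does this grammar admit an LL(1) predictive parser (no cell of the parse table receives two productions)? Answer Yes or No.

No

FIRST(<S>) = {w}
FIRST(<K>) = {epsilon, t, w}
FIRST(<F>) = {epsilon, t, w}
FOLLOW(<S>) = {$, t, w}
FOLLOW(<K>) = {t, w}
FOLLOW(<F>) = {$, t, w}
Cell M[<F>, t] receives both <F> → <K> <K> t and <F> → epsilon — the grammar is not LL(1).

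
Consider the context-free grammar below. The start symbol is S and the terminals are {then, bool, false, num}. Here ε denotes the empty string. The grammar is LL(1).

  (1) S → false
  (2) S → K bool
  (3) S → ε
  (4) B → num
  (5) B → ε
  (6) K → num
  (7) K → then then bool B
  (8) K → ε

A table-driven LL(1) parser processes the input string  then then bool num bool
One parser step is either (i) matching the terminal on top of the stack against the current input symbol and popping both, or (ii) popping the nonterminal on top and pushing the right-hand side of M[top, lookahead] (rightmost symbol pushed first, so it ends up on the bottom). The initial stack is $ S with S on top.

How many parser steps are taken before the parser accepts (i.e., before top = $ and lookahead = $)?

     Stack                    Input                      Action
  1  $ S                      then then bool num bool $  expand S → K bool
  2  $ bool K                 then then bool num bool $  expand K → then then bool B
  3  $ bool B bool then then  then then bool num bool $  match then
  4  $ bool B bool then       then bool num bool $       match then
  5  $ bool B bool            bool num bool $            match bool
  6  $ bool B                 num bool $                 expand B → num
  7  $ bool num               num bool $                 match num
  8  $ bool                   bool $                     match bool
Accept reached after 8 steps.

8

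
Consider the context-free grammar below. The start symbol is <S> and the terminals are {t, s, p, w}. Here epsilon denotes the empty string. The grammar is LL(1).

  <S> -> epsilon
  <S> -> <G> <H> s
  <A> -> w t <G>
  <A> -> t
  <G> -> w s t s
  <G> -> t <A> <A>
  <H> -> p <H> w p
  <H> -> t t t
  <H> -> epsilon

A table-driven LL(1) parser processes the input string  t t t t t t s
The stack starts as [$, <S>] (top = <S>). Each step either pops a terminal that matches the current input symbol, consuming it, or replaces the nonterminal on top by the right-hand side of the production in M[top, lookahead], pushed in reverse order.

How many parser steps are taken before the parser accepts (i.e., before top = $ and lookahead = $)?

12

step 1: stack=$ <S>  input=t t t t t t s $  — expand <S> -> <G> <H> s
step 2: stack=$ s <H> <G>  input=t t t t t t s $  — expand <G> -> t <A> <A>
step 3: stack=$ s <H> <A> <A> t  input=t t t t t t s $  — match t
step 4: stack=$ s <H> <A> <A>  input=t t t t t s $  — expand <A> -> t
step 5: stack=$ s <H> <A> t  input=t t t t t s $  — match t
step 6: stack=$ s <H> <A>  input=t t t t s $  — expand <A> -> t
step 7: stack=$ s <H> t  input=t t t t s $  — match t
step 8: stack=$ s <H>  input=t t t s $  — expand <H> -> t t t
step 9: stack=$ s t t t  input=t t t s $  — match t
step 10: stack=$ s t t  input=t t s $  — match t
step 11: stack=$ s t  input=t s $  — match t
step 12: stack=$ s  input=s $  — match s
Accept reached after 12 steps.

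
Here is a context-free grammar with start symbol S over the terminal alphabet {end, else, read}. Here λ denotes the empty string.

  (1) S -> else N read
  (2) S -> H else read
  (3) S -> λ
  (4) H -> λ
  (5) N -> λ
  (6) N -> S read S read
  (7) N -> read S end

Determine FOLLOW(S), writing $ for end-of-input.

FIRST(H) = {λ}
FIRST(S) = {λ, else}  (via H else read)
FIRST(N) = {λ, else, read}  (via S read S read)
FOLLOW(S) includes $ since S is the start symbol.
FOLLOW(S): in N->S read S read (occurrence 1), S is followed by read S read with FIRST {read}; in N->S read S read (occurrence 2), S is followed by read with FIRST {read}; in N->read S end, S is followed by end with FIRST {end}. Thus FOLLOW(S) = {$, end, read}.
FOLLOW(H): in S->H else read, H is followed by else read with FIRST {else}. Thus FOLLOW(H) = {else}.
FOLLOW(N): in S->else N read, N is followed by read with FIRST {read}. Thus FOLLOW(N) = {read}.

{$, end, read}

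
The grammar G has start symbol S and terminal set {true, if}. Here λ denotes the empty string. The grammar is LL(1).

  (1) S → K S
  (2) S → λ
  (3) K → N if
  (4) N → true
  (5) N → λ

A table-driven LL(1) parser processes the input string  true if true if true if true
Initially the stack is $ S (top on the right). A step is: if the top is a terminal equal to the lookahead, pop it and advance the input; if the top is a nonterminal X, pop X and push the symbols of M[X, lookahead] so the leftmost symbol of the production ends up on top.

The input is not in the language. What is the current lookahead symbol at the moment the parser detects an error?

$

      Stack        Input                           Action
   1  $ S          true if true if true if true $  expand S → K S
   2  $ S K        true if true if true if true $  expand K → N if
   3  $ S if N     true if true if true if true $  expand N → true
   4  $ S if true  true if true if true if true $  match true
   5  $ S if       if true if true if true $       match if
   6  $ S          true if true if true $          expand S → K S
   7  $ S K        true if true if true $          expand K → N if
   8  $ S if N     true if true if true $          expand N → true
   9  $ S if true  true if true if true $          match true
  10  $ S if       if true if true $               match if
  11  $ S          true if true $                  expand S → K S
  12  $ S K        true if true $                  expand K → N if
  13  $ S if N     true if true $                  expand N → true
  14  $ S if true  true if true $                  match true
  15  $ S if       if true $                       match if
  16  $ S          true $                          expand S → K S
  17  $ S K        true $                          expand K → N if
  18  $ S if N     true $                          expand N → true
  19  $ S if true  true $                          match true
  20  $ S if       $                               error: top is terminal if but lookahead is $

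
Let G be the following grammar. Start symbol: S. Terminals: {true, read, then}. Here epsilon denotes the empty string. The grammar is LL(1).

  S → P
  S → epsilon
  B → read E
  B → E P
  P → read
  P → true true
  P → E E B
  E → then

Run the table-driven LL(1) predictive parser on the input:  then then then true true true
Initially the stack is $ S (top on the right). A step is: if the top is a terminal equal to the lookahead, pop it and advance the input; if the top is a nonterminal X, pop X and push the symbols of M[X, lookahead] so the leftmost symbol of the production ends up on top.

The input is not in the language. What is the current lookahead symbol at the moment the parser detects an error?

      Stack        Input                            Action
   1  $ S          then then then true true true $  expand S → P
   2  $ P          then then then true true true $  expand P → E E B
   3  $ B E E      then then then true true true $  expand E → then
   4  $ B E then   then then then true true true $  match then
   5  $ B E        then then true true true $       expand E → then
   6  $ B then     then then true true true $       match then
   7  $ B          then true true true $            expand B → E P
   8  $ P E        then true true true $            expand E → then
   9  $ P then     then true true true $            match then
  10  $ P          true true true $                 expand P → true true
  11  $ true true  true true true $                 match true
  12  $ true       true true $                      match true
  13  $            true $                           error: stack empty but input remains

true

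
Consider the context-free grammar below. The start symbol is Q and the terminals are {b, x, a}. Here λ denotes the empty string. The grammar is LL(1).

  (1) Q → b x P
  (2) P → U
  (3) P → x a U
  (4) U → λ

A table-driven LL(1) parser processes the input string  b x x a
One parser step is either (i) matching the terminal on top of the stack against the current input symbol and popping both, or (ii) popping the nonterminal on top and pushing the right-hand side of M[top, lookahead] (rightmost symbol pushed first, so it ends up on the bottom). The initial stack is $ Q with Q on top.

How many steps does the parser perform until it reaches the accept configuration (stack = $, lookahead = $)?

7

step 1: stack=$ Q  input=b x x a $  — expand Q → b x P
step 2: stack=$ P x b  input=b x x a $  — match b
step 3: stack=$ P x  input=x x a $  — match x
step 4: stack=$ P  input=x a $  — expand P → x a U
step 5: stack=$ U a x  input=x a $  — match x
step 6: stack=$ U a  input=a $  — match a
step 7: stack=$ U  input=$  — expand U → λ
Accept reached after 7 steps.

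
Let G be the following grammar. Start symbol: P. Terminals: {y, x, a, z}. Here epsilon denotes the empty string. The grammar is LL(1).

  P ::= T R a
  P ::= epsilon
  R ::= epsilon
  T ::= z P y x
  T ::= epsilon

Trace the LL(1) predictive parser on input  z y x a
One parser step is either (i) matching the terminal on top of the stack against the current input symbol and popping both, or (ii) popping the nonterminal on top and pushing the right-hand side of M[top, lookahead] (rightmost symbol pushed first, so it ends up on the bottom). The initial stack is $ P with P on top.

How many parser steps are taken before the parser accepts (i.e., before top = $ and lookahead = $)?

8

     Stack          Input      Action
  1  $ P            z y x a $  expand P ::= T R a
  2  $ a R T        z y x a $  expand T ::= z P y x
  3  $ a R x y P z  z y x a $  match z
  4  $ a R x y P    y x a $    expand P ::= epsilon
  5  $ a R x y      y x a $    match y
  6  $ a R x        x a $      match x
  7  $ a R          a $        expand R ::= epsilon
  8  $ a            a $        match a
Accept reached after 8 steps.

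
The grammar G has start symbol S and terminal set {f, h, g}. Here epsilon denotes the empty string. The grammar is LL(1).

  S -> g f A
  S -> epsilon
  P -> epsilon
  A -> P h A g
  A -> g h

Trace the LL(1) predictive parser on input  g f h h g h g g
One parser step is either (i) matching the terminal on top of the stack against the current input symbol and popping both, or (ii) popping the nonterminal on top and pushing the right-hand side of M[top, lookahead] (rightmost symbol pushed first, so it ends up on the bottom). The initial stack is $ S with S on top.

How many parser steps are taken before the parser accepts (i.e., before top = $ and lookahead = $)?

      Stack        Input              Action
   1  $ S          g f h h g h g g $  expand S -> g f A
   2  $ A f g      g f h h g h g g $  match g
   3  $ A f        f h h g h g g $    match f
   4  $ A          h h g h g g $      expand A -> P h A g
   5  $ g A h P    h h g h g g $      expand P -> epsilon
   6  $ g A h      h h g h g g $      match h
   7  $ g A        h g h g g $        expand A -> P h A g
   8  $ g g A h P  h g h g g $        expand P -> epsilon
   9  $ g g A h    h g h g g $        match h
  10  $ g g A      g h g g $          expand A -> g h
  11  $ g g h g    g h g g $          match g
  12  $ g g h      h g g $            match h
  13  $ g g        g g $              match g
  14  $ g          g $                match g
Accept reached after 14 steps.

14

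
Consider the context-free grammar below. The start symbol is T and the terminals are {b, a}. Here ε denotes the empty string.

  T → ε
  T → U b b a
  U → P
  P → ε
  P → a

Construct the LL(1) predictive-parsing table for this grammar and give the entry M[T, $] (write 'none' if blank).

FIRST(P) = {ε, a}
FIRST(U) = {ε, a}  (via P)
FIRST(T) = {ε, a, b}  (via U b b a)
FOLLOW(T) includes $ since T is the start symbol.
FOLLOW(T): T appears on no right-hand side. Thus FOLLOW(T) = {$}.
For T → ε: FIRST(ε) = {ε}, so it goes in M[T, t] for t ∈ {}; since ε ∈ FIRST, also for every t ∈ FOLLOW(T) = {$}.
For T → U b b a: FIRST(U b b a) = {a, b}, so it goes in M[T, t] for t ∈ {a, b}.

T → ε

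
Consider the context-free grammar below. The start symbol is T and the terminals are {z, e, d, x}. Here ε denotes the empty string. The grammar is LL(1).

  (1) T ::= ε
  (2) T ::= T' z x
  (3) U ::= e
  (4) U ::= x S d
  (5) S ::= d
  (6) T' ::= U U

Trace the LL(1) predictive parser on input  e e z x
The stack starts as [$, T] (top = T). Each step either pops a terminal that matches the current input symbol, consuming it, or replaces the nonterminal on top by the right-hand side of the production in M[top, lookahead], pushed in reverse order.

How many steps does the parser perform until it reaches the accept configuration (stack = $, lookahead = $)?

8

     Stack      Input      Action
  1  $ T        e e z x $  expand T ::= T' z x
  2  $ x z T'   e e z x $  expand T' ::= U U
  3  $ x z U U  e e z x $  expand U ::= e
  4  $ x z U e  e e z x $  match e
  5  $ x z U    e z x $    expand U ::= e
  6  $ x z e    e z x $    match e
  7  $ x z      z x $      match z
  8  $ x        x $        match x
Accept reached after 8 steps.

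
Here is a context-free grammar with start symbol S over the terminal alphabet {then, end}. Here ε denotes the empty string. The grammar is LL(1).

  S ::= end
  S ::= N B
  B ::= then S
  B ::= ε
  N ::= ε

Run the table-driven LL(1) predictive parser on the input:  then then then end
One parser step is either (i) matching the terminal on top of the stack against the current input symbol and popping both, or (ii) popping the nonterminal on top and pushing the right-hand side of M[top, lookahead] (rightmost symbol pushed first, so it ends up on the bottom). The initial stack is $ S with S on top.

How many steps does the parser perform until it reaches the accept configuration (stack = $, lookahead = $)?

14

      Stack     Input                 Action
   1  $ S       then then then end $  expand S ::= N B
   2  $ B N     then then then end $  expand N ::= ε
   3  $ B       then then then end $  expand B ::= then S
   4  $ S then  then then then end $  match then
   5  $ S       then then end $       expand S ::= N B
   6  $ B N     then then end $       expand N ::= ε
   7  $ B       then then end $       expand B ::= then S
   8  $ S then  then then end $       match then
   9  $ S       then end $            expand S ::= N B
  10  $ B N     then end $            expand N ::= ε
  11  $ B       then end $            expand B ::= then S
  12  $ S then  then end $            match then
  13  $ S       end $                 expand S ::= end
  14  $ end     end $                 match end
Accept reached after 14 steps.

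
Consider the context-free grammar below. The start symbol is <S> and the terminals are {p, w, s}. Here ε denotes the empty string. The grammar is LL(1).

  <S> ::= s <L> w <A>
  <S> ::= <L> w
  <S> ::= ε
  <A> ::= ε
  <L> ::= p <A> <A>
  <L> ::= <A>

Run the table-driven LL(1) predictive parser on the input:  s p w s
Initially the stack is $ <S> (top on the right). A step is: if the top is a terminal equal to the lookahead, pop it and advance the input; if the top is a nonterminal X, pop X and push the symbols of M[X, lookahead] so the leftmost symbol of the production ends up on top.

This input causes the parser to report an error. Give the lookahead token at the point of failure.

step 1: stack=$ <S>  input=s p w s $  — expand <S> ::= s <L> w <A>
step 2: stack=$ <A> w <L> s  input=s p w s $  — match s
step 3: stack=$ <A> w <L>  input=p w s $  — expand <L> ::= p <A> <A>
step 4: stack=$ <A> w <A> <A> p  input=p w s $  — match p
step 5: stack=$ <A> w <A> <A>  input=w s $  — expand <A> ::= ε
step 6: stack=$ <A> w <A>  input=w s $  — expand <A> ::= ε
step 7: stack=$ <A> w  input=w s $  — match w
step 8: stack=$ <A>  input=s $  — error: M[<A>, s] is empty

s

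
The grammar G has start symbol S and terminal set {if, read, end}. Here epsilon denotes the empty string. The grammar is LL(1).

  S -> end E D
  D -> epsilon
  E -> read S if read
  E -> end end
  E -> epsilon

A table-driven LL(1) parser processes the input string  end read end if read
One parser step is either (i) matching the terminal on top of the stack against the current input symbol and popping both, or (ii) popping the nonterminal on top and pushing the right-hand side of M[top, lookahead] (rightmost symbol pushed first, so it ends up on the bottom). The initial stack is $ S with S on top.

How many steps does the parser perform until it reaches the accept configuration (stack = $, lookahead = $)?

step 1: stack=$ S  input=end read end if read $  — expand S -> end E D
step 2: stack=$ D E end  input=end read end if read $  — match end
step 3: stack=$ D E  input=read end if read $  — expand E -> read S if read
step 4: stack=$ D read if S read  input=read end if read $  — match read
step 5: stack=$ D read if S  input=end if read $  — expand S -> end E D
step 6: stack=$ D read if D E end  input=end if read $  — match end
step 7: stack=$ D read if D E  input=if read $  — expand E -> epsilon
step 8: stack=$ D read if D  input=if read $  — expand D -> epsilon
step 9: stack=$ D read if  input=if read $  — match if
step 10: stack=$ D read  input=read $  — match read
step 11: stack=$ D  input=$  — expand D -> epsilon
Accept reached after 11 steps.

11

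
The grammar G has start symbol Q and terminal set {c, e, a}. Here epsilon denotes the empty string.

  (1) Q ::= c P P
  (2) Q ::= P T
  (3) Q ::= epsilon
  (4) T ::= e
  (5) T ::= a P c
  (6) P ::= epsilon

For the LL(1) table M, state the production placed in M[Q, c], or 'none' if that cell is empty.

FIRST(T) = {a, e}
FIRST(P) = {epsilon}
FIRST(Q) = {epsilon, a, c, e}  (via P T)
FOLLOW(Q) includes $ since Q is the start symbol.
FOLLOW(Q): Q appears on no right-hand side. Thus FOLLOW(Q) = {$}.
For Q ::= c P P: FIRST(c P P) = {c}, so it goes in M[Q, t] for t ∈ {c}.
For Q ::= P T: FIRST(P T) = {a, e}, so it goes in M[Q, t] for t ∈ {a, e}.
For Q ::= epsilon: FIRST(epsilon) = {epsilon}, so it goes in M[Q, t] for t ∈ {}; since epsilon ∈ FIRST, also for every t ∈ FOLLOW(Q) = {$}.

Q ::= c P P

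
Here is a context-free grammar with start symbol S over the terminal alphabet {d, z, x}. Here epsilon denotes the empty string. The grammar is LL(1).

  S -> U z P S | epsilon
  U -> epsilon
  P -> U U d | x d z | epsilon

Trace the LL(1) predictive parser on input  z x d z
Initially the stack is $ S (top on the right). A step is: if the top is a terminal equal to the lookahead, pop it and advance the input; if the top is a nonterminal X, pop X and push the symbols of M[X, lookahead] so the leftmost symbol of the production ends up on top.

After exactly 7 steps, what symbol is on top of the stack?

     Stack      Input      Action
  1  $ S        z x d z $  expand S -> U z P S
  2  $ S P z U  z x d z $  expand U -> epsilon
  3  $ S P z    z x d z $  match z
  4  $ S P      x d z $    expand P -> x d z
  5  $ S z d x  x d z $    match x
  6  $ S z d    d z $      match d
  7  $ S z      z $        match z
Stack after step 7: $ S (top = S).

S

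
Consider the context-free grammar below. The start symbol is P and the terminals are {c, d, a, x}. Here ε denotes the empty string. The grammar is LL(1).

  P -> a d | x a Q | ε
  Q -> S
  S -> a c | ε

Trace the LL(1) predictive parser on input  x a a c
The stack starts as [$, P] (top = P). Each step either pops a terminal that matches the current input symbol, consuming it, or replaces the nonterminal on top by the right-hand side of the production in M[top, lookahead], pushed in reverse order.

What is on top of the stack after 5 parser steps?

a

step 1: stack=$ P  input=x a a c $  — expand P -> x a Q
step 2: stack=$ Q a x  input=x a a c $  — match x
step 3: stack=$ Q a  input=a a c $  — match a
step 4: stack=$ Q  input=a c $  — expand Q -> S
step 5: stack=$ S  input=a c $  — expand S -> a c
Stack after step 5: $ c a (top = a).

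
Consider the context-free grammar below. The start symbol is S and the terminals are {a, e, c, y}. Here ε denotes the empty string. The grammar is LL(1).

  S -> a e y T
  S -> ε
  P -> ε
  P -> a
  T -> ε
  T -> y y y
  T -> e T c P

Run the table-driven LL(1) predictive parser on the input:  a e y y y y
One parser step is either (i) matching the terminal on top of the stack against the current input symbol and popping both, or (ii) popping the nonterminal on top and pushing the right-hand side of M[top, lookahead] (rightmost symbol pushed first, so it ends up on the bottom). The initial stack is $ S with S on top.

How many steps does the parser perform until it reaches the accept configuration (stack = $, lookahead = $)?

step 1: stack=$ S  input=a e y y y y $  — expand S -> a e y T
step 2: stack=$ T y e a  input=a e y y y y $  — match a
step 3: stack=$ T y e  input=e y y y y $  — match e
step 4: stack=$ T y  input=y y y y $  — match y
step 5: stack=$ T  input=y y y $  — expand T -> y y y
step 6: stack=$ y y y  input=y y y $  — match y
step 7: stack=$ y y  input=y y $  — match y
step 8: stack=$ y  input=y $  — match y
Accept reached after 8 steps.

8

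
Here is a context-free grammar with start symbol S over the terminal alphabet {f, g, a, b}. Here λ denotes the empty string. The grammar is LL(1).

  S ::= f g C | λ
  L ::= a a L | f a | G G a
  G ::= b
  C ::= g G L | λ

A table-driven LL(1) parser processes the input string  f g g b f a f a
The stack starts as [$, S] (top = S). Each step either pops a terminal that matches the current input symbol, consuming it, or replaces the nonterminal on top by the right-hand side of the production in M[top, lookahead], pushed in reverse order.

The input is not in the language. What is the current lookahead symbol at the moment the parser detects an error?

f

      Stack    Input              Action
   1  $ S      f g g b f a f a $  expand S ::= f g C
   2  $ C g f  f g g b f a f a $  match f
   3  $ C g    g g b f a f a $    match g
   4  $ C      g b f a f a $      expand C ::= g G L
   5  $ L G g  g b f a f a $      match g
   6  $ L G    b f a f a $        expand G ::= b
   7  $ L b    b f a f a $        match b
   8  $ L      f a f a $          expand L ::= f a
   9  $ a f    f a f a $          match f
  10  $ a      a f a $            match a
  11  $        f a $              error: stack empty but input remains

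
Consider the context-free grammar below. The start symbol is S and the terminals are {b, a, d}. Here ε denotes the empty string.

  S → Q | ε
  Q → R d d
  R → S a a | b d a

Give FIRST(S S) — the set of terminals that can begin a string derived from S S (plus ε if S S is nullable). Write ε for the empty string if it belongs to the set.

FIRST(S): from S→Q we get {a, b}; from S→ε we get {ε}. So FIRST(S) = {ε, a, b}.
FIRST(R): from R→S a a we get {a, b}; from R→b d a we get {b}. So FIRST(R) = {a, b}.
FIRST(Q): from Q→R d d we get {a, b}. So FIRST(Q) = {a, b}.
FIRST(S S): take FIRST of each symbol in turn, carrying on past any symbol whose FIRST contains ε; result {ε, a, b}.

{ε, a, b}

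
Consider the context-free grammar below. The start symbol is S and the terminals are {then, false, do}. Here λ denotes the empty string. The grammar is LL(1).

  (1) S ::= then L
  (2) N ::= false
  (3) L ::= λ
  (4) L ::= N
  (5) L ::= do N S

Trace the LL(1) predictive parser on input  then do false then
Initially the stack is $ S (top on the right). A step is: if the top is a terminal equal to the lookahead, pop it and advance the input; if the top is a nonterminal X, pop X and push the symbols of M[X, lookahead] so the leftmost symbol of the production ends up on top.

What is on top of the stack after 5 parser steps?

false

step 1: stack=$ S  input=then do false then $  — expand S ::= then L
step 2: stack=$ L then  input=then do false then $  — match then
step 3: stack=$ L  input=do false then $  — expand L ::= do N S
step 4: stack=$ S N do  input=do false then $  — match do
step 5: stack=$ S N  input=false then $  — expand N ::= false
Stack after step 5: $ S false (top = false).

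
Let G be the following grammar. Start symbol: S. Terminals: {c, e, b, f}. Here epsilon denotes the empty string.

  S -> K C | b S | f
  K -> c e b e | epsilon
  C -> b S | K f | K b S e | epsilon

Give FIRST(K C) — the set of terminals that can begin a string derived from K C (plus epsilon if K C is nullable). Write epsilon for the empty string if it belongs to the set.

FIRST(K) = {epsilon, c}
FIRST(C) = {epsilon, b, c, f}  (via K f, K b S e)
FIRST(S) = {epsilon, b, c, f}  (via K C)
FIRST(K C): take FIRST of each symbol in turn, carrying on past any symbol whose FIRST contains epsilon; result {epsilon, b, c, f}.

{epsilon, b, c, f}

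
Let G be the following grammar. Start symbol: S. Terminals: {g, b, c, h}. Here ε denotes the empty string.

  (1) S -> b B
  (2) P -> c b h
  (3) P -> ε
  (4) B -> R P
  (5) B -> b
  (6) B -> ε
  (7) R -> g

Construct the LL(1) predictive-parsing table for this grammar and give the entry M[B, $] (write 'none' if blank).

B -> ε

FIRST(S): from S->b B we get {b}. So FIRST(S) = {b}.
FIRST(P): from P->c b h we get {c}; from P->ε we get {ε}. So FIRST(P) = {ε, c}.
FIRST(R): from R->g we get {g}. So FIRST(R) = {g}.
FIRST(B): from B->R P we get {g}; from B->b we get {b}; from B->ε we get {ε}. So FIRST(B) = {ε, b, g}.
FOLLOW(S) includes $ since S is the start symbol.
FOLLOW(S): S appears on no right-hand side. Thus FOLLOW(S) = {$}.
FOLLOW(B): in S->b B, the suffix after B is empty, so FOLLOW(B) ⊇ FOLLOW(S) = {$}. Thus FOLLOW(B) = {$}.
For B -> R P: FIRST(R P) = {g}, so it goes in M[B, t] for t ∈ {g}.
For B -> b: FIRST(b) = {b}, so it goes in M[B, t] for t ∈ {b}.
For B -> ε: FIRST(ε) = {ε}, so it goes in M[B, t] for t ∈ {}; since ε ∈ FIRST, also for every t ∈ FOLLOW(B) = {$}.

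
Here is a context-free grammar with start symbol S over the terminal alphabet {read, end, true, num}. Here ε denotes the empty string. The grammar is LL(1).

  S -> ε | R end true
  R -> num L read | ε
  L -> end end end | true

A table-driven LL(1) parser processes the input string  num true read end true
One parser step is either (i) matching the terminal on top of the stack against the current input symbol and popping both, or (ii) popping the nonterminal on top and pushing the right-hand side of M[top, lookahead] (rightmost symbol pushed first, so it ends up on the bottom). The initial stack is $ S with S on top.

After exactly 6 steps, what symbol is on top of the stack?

step 1: stack=$ S  input=num true read end true $  — expand S -> R end true
step 2: stack=$ true end R  input=num true read end true $  — expand R -> num L read
step 3: stack=$ true end read L num  input=num true read end true $  — match num
step 4: stack=$ true end read L  input=true read end true $  — expand L -> true
step 5: stack=$ true end read true  input=true read end true $  — match true
step 6: stack=$ true end read  input=read end true $  — match read
Stack after step 6: $ true end (top = end).

end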